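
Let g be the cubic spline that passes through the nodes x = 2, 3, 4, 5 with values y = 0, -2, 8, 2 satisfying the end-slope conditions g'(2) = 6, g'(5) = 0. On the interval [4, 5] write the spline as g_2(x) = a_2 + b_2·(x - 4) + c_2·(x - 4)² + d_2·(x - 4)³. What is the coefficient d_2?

With M_i denoting the second derivative at x_i, h_i = 1, 1, 1, and Δ_i = (y_(i+1) − y_i)/h_i = -2, 10, -6:
  1·M_0 + 4·M_1 + 1·M_2 = 6(Δ_1 - Δ_0) = 72
  1·M_1 + 4·M_2 + 1·M_3 = 6(Δ_2 - Δ_1) = -96
Clamped end conditions give two more equations: 2h_0·M_0 + h_0·M_1 = 6(Δ_0 - g'(2)) = -48 and h_2·M_2 + 2h_2·M_3 = 6(g'(5) - Δ_2) = 36.
Solving the tridiagonal system: M_0 = -44, M_1 = 40, M_2 = -44, M_3 = 40.
On [4, 5], with g_2(x) = a_2 + b_2·(x - 4) + c_2·(x - 4)² + d_2·(x - 4)³: c_2 = M_2/2 = -22, d_2 = (M_3 - M_2)/(6h_2) = 14, b_2 = Δ_2 - h_2(2M_2 + M_3)/6 = 2.

14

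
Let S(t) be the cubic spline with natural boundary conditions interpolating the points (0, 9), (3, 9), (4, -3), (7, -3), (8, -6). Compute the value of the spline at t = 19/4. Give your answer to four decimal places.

Write σ_i for S''(x_i). With h_i = 3, 1, 3, 1 and divided differences Δ_i = 0, -12, 0, -3, the continuity of S' gives the tridiagonal system
  3·σ_0 + 8·σ_1 + 1·σ_2 = 6(Δ_1 - Δ_0) = -72
  1·σ_1 + 8·σ_2 + 3·σ_3 = 6(Δ_2 - Δ_1) = 72
  3·σ_2 + 8·σ_3 + 1·σ_4 = 6(Δ_3 - Δ_2) = -18
Natural end conditions: σ_0 = σ_4 = 0.
Hence σ_0 = 0, σ_1 = -85/8, σ_2 = 13, σ_3 = -57/8, σ_4 = 0.
On [4, 7], S(t) = -3 - 151/16·(t - 4) + 13/2·(t - 4)² - 161/144·(t - 4)³.
With (t - 4) = 3/4: S(19/4) = -7059/1024.

-6.8936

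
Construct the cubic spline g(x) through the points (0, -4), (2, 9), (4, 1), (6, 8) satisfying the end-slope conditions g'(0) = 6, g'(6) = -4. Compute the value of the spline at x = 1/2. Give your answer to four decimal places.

-0.3031

Write σ_i for g''(x_i). With h_i = 2, 2, 2 and divided differences Δ_i = 13/2, -4, 7/2, the continuity of g' gives the tridiagonal system
  2·σ_0 + 8·σ_1 + 2·σ_2 = 6(Δ_1 - Δ_0) = -63
  2·σ_1 + 8·σ_2 + 2·σ_3 = 6(Δ_2 - Δ_1) = 45
Clamped end conditions give two more equations: 2h_0·σ_0 + h_0·σ_1 = 6(Δ_0 - g'(0)) = 3 and h_2·σ_2 + 2h_2·σ_3 = 6(g'(6) - Δ_2) = -45.
Solving the tridiagonal system: σ_0 = 109/15, σ_1 = -391/30, σ_2 = 401/30, σ_3 = -269/15.
On [0, 2], g(x) = -4 + 6·x + 109/30·x² - 203/120·x³.
With x = 1/2: g(1/2) = -97/320.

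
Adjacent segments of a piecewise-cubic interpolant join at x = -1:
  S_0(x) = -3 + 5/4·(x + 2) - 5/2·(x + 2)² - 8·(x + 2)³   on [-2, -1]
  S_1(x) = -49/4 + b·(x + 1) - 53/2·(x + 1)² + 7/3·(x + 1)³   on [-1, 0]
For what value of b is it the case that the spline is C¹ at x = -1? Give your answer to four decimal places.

S_0'(x) = 5/4 - 5·(x + 2) - 24·(x + 2)², so S_0'(-1) = -111/4. On the right, S_1'(-1) = b, so b = -111/4.

-27.7500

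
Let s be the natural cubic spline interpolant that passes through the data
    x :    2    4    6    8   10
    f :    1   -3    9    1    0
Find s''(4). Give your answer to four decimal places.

With M_i denoting the second derivative at x_i, h_i = 2, 2, 2, 2, and Δ_i = (y_(i+1) − y_i)/h_i = -2, 6, -4, -1/2:
  2·M_0 + 8·M_1 + 2·M_2 = 6(Δ_1 - Δ_0) = 48
  2·M_1 + 8·M_2 + 2·M_3 = 6(Δ_2 - Δ_1) = -60
  2·M_2 + 8·M_3 + 2·M_4 = 6(Δ_3 - Δ_2) = 21
Natural end conditions: M_0 = M_4 = 0.
Forward elimination and back-substitution give M_0 = 0, M_1 = 981/112, M_2 = -309/28, M_3 = 603/112, M_4 = 0.

8.7589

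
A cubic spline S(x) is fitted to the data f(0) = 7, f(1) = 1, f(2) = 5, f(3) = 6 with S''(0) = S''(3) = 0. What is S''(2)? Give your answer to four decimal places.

Let m_i = S''(x_i). Step sizes h_i = 1, 1, 1; slopes of the chords Δ_i = (y_(i+1) - y_i)/h_i = -6, 4, 1.
  1·m_0 + 4·m_1 + 1·m_2 = 6(Δ_1 - Δ_0) = 60
  1·m_1 + 4·m_2 + 1·m_3 = 6(Δ_2 - Δ_1) = -18
Natural end conditions: m_0 = m_3 = 0.
Solving: m_0 = 0, m_1 = 86/5, m_2 = -44/5, m_3 = 0.

-8.8000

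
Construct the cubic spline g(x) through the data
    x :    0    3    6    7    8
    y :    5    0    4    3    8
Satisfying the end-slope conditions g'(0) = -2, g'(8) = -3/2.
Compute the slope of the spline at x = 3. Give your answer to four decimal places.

0.7991

With M_i denoting the second derivative at x_i, h_i = 3, 3, 1, 1, and Δ_i = (y_(i+1) − y_i)/h_i = -5/3, 4/3, -1, 5:
  3·M_0 + 12·M_1 + 3·M_2 = 6(Δ_1 - Δ_0) = 18
  3·M_1 + 8·M_2 + 1·M_3 = 6(Δ_2 - Δ_1) = -14
  1·M_2 + 4·M_3 + 1·M_4 = 6(Δ_3 - Δ_2) = 36
Clamped end conditions give two more equations: 2h_0·M_0 + h_0·M_1 = 6(Δ_0 - g'(0)) = 2 and h_3·M_3 + 2h_3·M_4 = 6(g'(8) - Δ_3) = -39.
Solving: M_0 = -403/336, M_1 = 515/168, M_2 = -81/16, M_3 = 969/56, M_4 = -3153/112.
On [3, 6], g'(x) = b_1 + 2c_1·(x - 3) + 3d_1·(x - 3)² with b_1 = Δ_1 - h_1(2M_1 + M_2)/6 = 179/224, c_1 = M_1/2 = 515/336, d_1 = (M_2 - M_1)/(6h_1) = -2731/6048. So g'(3) = 179/224.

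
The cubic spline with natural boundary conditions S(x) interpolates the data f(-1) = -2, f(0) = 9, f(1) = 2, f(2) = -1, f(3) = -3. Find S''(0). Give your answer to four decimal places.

Let M_i = S''(x_i). Step sizes h_i = 1, 1, 1, 1; slopes of the chords Δ_i = (y_(i+1) - y_i)/h_i = 11, -7, -3, -2.
  1·M_0 + 4·M_1 + 1·M_2 = 6(Δ_1 - Δ_0) = -108
  1·M_1 + 4·M_2 + 1·M_3 = 6(Δ_2 - Δ_1) = 24
  1·M_2 + 4·M_3 + 1·M_4 = 6(Δ_3 - Δ_2) = 6
Natural end conditions: M_0 = M_4 = 0.
Hence M_0 = 0, M_1 = -855/28, M_2 = 99/7, M_3 = -57/28, M_4 = 0.

-30.5357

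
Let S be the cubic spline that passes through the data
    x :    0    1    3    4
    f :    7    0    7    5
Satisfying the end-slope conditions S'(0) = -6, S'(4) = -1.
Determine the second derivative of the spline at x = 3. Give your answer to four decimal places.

Write M_i for S''(x_i). With h_i = 1, 2, 1 and divided differences Δ_i = -7, 7/2, -2, the continuity of S' gives the tridiagonal system
  1·M_0 + 6·M_1 + 2·M_2 = 6(Δ_1 - Δ_0) = 63
  2·M_1 + 6·M_2 + 1·M_3 = 6(Δ_2 - Δ_1) = -33
Clamped end conditions give two more equations: 2h_0·M_0 + h_0·M_1 = 6(Δ_0 - S'(0)) = -6 and h_2·M_2 + 2h_2·M_3 = 6(S'(4) - Δ_2) = 6.
Forward elimination and back-substitution give M_0 = -79/7, M_1 = 116/7, M_2 = -88/7, M_3 = 65/7.

-12.5714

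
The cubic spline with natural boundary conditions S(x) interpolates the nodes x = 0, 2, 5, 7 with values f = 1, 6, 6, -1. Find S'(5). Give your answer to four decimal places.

Put m_i = S'' at the i-th knot. Here h = (2, 3, 2) and Δ = (5/2, 0, -7/2), so the interior equations h_(i-1)·m_(i-1) + 2(h_(i-1)+h_i)·m_i + h_i·m_(i+1) = 6(Δ_i − Δ_(i-1)) read
  2·m_0 + 10·m_1 + 3·m_2 = 6(Δ_1 - Δ_0) = -15
  3·m_1 + 10·m_2 + 2·m_3 = 6(Δ_2 - Δ_1) = -21
Natural end conditions: m_0 = m_3 = 0.
Hence m_0 = 0, m_1 = -87/91, m_2 = -165/91, m_3 = 0.
On [5, 7], S'(x) = b_2 + 2c_2·(x - 5) + 3d_2·(x - 5)² with b_2 = Δ_2 - h_2(2m_2 + m_3)/6 = -417/182, c_2 = m_2/2 = -165/182, d_2 = (m_3 - m_2)/(6h_2) = 55/364. So S'(5) = -417/182.

-2.2912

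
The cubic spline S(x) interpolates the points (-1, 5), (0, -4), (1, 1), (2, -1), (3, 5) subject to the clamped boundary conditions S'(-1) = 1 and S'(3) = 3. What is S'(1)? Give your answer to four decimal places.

2.8571

Let M_i = S''(x_i). Step sizes h_i = 1, 1, 1, 1; slopes of the chords Δ_i = (y_(i+1) - y_i)/h_i = -9, 5, -2, 6.
  1·M_0 + 4·M_1 + 1·M_2 = 6(Δ_1 - Δ_0) = 84
  1·M_1 + 4·M_2 + 1·M_3 = 6(Δ_2 - Δ_1) = -42
  1·M_2 + 4·M_3 + 1·M_4 = 6(Δ_3 - Δ_2) = 48
Clamped end conditions give two more equations: 2h_0·M_0 + h_0·M_1 = 6(Δ_0 - S'(-1)) = -60 and h_3·M_3 + 2h_3·M_4 = 6(S'(3) - Δ_3) = -18.
Hence M_0 = -701/14, M_1 = 281/7, M_2 = -53/2, M_3 = 167/7, M_4 = -293/14.
On [1, 2], S'(x) = b_2 + 2c_2·(x - 1) + 3d_2·(x - 1)² with b_2 = Δ_2 - h_2(2M_2 + M_3)/6 = 20/7, c_2 = M_2/2 = -53/4, d_2 = (M_3 - M_2)/(6h_2) = 235/28. So S'(1) = 20/7.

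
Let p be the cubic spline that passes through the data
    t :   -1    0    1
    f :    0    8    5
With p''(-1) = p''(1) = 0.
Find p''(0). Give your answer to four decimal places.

Let M_i = p''(x_i). Step sizes h_i = 1, 1; slopes of the chords Δ_i = (y_(i+1) - y_i)/h_i = 8, -3.
  1·M_0 + 4·M_1 + 1·M_2 = 6(Δ_1 - Δ_0) = -66
Natural end conditions: M_0 = M_2 = 0.
Solving the tridiagonal system: M_0 = 0, M_1 = -33/2, M_2 = 0.

-16.5000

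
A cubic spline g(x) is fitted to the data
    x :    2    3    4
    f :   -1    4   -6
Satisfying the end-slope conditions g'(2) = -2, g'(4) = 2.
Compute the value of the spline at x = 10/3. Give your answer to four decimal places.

Put m_i = g'' at the i-th knot. Here h = (1, 1) and Δ = (5, -10), so the interior equations h_(i-1)·m_(i-1) + 2(h_(i-1)+h_i)·m_i + h_i·m_(i+1) = 6(Δ_i − Δ_(i-1)) read
  1·m_0 + 4·m_1 + 1·m_2 = 6(Δ_1 - Δ_0) = -90
Clamped end conditions give two more equations: 2h_0·m_0 + h_0·m_1 = 6(Δ_0 - g'(2)) = 42 and h_1·m_1 + 2h_1·m_2 = 6(g'(4) - Δ_1) = 72.
Solving: m_0 = 91/2, m_1 = -49, m_2 = 121/2.
On [3, 4], g(x) = 4 - 15/4·(x - 3) - 49/2·(x - 3)² + 73/4·(x - 3)³.
With (x - 3) = 1/3: g(10/3) = 19/27.

0.7037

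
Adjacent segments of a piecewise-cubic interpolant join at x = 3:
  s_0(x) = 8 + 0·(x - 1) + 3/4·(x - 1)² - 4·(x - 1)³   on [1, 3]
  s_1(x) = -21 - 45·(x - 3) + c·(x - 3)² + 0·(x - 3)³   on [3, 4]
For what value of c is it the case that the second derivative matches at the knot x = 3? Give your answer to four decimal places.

-23.2500

s_0''(x) = 3/2 - 24·(x - 1), so s_0''(3) = -93/2. On the right, s_1''(3) = 2c, so c = -93/4.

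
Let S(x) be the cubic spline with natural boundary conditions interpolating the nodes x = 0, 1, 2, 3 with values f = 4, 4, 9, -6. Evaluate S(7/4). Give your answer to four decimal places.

8.9844

Put σ_i = S'' at the i-th knot. Here h = (1, 1, 1) and Δ = (0, 5, -15), so the interior equations h_(i-1)·σ_(i-1) + 2(h_(i-1)+h_i)·σ_i + h_i·σ_(i+1) = 6(Δ_i − Δ_(i-1)) read
  1·σ_0 + 4·σ_1 + 1·σ_2 = 6(Δ_1 - Δ_0) = 30
  1·σ_1 + 4·σ_2 + 1·σ_3 = 6(Δ_2 - Δ_1) = -120
Natural end conditions: σ_0 = σ_3 = 0.
Solving: σ_0 = 0, σ_1 = 16, σ_2 = -34, σ_3 = 0.
On [1, 2], S(x) = 4 + 16/3·(x - 1) + 8·(x - 1)² - 25/3·(x - 1)³.
With (x - 1) = 3/4: S(7/4) = 575/64.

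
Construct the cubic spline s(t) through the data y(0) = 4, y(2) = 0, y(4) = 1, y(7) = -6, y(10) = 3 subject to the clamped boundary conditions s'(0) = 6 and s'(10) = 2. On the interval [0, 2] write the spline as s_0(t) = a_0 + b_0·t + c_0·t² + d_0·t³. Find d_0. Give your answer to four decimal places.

Put M_i = s'' at the i-th knot. Here h = (2, 2, 3, 3) and Δ = (-2, 1/2, -7/3, 3), so the interior equations h_(i-1)·M_(i-1) + 2(h_(i-1)+h_i)·M_i + h_i·M_(i+1) = 6(Δ_i − Δ_(i-1)) read
  2·M_0 + 8·M_1 + 2·M_2 = 6(Δ_1 - Δ_0) = 15
  2·M_1 + 10·M_2 + 3·M_3 = 6(Δ_2 - Δ_1) = -17
  3·M_2 + 12·M_3 + 3·M_4 = 6(Δ_3 - Δ_2) = 32
Clamped end conditions give two more equations: 2h_0·M_0 + h_0·M_1 = 6(Δ_0 - s'(0)) = -48 and h_3·M_3 + 2h_3·M_4 = 6(s'(10) - Δ_3) = -6.
Forward elimination and back-substitution give M_0 = -2159/140, M_1 = 479/70, M_2 = -89/20, M_3 = 967/210, M_4 = -1387/420.
On [0, 2], with s_0(t) = a_0 + b_0·t + c_0·t² + d_0·t³: c_0 = M_0/2 = -2159/280, d_0 = (M_1 - M_0)/(6h_0) = 1039/560, b_0 = Δ_0 - h_0(2M_0 + M_1)/6 = 6.

1.8554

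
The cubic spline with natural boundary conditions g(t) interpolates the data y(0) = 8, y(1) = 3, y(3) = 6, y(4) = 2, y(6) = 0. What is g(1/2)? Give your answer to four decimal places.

4.8962

Write m_i for g''(x_i). With h_i = 1, 2, 1, 2 and divided differences Δ_i = -5, 3/2, -4, -1, the continuity of g' gives the tridiagonal system
  1·m_0 + 6·m_1 + 2·m_2 = 6(Δ_1 - Δ_0) = 39
  2·m_1 + 6·m_2 + 1·m_3 = 6(Δ_2 - Δ_1) = -33
  1·m_2 + 6·m_3 + 2·m_4 = 6(Δ_3 - Δ_2) = 18
Natural end conditions: m_0 = m_4 = 0.
Solving the tridiagonal system: m_0 = 0, m_1 = 599/62, m_2 = -294/31, m_3 = 142/31, m_4 = 0.
On [0, 1], g(t) = 8 - 2459/372·t + 0·t² + 599/372·t³.
With t = 1/2: g(1/2) = 4857/992.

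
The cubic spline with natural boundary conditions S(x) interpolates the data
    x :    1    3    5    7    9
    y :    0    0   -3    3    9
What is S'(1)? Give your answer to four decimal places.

Write σ_i for S''(x_i). With h_i = 2, 2, 2, 2 and divided differences Δ_i = 0, -3/2, 3, 3, the continuity of S' gives the tridiagonal system
  2·σ_0 + 8·σ_1 + 2·σ_2 = 6(Δ_1 - Δ_0) = -9
  2·σ_1 + 8·σ_2 + 2·σ_3 = 6(Δ_2 - Δ_1) = 27
  2·σ_2 + 8·σ_3 + 2·σ_4 = 6(Δ_3 - Δ_2) = 0
Natural end conditions: σ_0 = σ_4 = 0.
Solving the tridiagonal system: σ_0 = 0, σ_1 = -243/112, σ_2 = 117/28, σ_3 = -117/112, σ_4 = 0.
On [1, 3], S'(x) = b_0 + 2c_0·(x - 1) + 3d_0·(x - 1)² with b_0 = Δ_0 - h_0(2σ_0 + σ_1)/6 = 81/112, c_0 = σ_0/2 = 0, d_0 = (σ_1 - σ_0)/(6h_0) = -81/448. So S'(1) = 81/112.

0.7232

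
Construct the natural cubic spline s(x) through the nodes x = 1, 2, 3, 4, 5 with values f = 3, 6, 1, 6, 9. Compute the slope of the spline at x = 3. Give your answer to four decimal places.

-0.7500

Let σ_i = s''(x_i). Step sizes h_i = 1, 1, 1, 1; slopes of the chords Δ_i = (y_(i+1) - y_i)/h_i = 3, -5, 5, 3.
  1·σ_0 + 4·σ_1 + 1·σ_2 = 6(Δ_1 - Δ_0) = -48
  1·σ_1 + 4·σ_2 + 1·σ_3 = 6(Δ_2 - Δ_1) = 60
  1·σ_2 + 4·σ_3 + 1·σ_4 = 6(Δ_3 - Δ_2) = -12
Natural end conditions: σ_0 = σ_4 = 0.
Hence σ_0 = 0, σ_1 = -243/14, σ_2 = 150/7, σ_3 = -117/14, σ_4 = 0.
On [3, 4], s'(x) = b_2 + 2c_2·(x - 3) + 3d_2·(x - 3)² with b_2 = Δ_2 - h_2(2σ_2 + σ_3)/6 = -3/4, c_2 = σ_2/2 = 75/7, d_2 = (σ_3 - σ_2)/(6h_2) = -139/28. So s'(3) = -3/4.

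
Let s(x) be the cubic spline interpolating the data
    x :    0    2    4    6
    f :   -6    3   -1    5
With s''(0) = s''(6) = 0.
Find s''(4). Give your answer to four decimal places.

Write M_i for s''(x_i). With h_i = 2, 2, 2 and divided differences Δ_i = 9/2, -2, 3, the continuity of s' gives the tridiagonal system
  2·M_0 + 8·M_1 + 2·M_2 = 6(Δ_1 - Δ_0) = -39
  2·M_1 + 8·M_2 + 2·M_3 = 6(Δ_2 - Δ_1) = 30
Natural end conditions: M_0 = M_3 = 0.
Solving: M_0 = 0, M_1 = -31/5, M_2 = 53/10, M_3 = 0.

5.3000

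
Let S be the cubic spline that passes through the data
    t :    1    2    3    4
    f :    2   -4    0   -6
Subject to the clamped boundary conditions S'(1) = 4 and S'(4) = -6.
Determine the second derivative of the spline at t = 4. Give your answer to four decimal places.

13.3333

Let σ_i = S''(x_i). Step sizes h_i = 1, 1, 1; slopes of the chords Δ_i = (y_(i+1) - y_i)/h_i = -6, 4, -6.
  1·σ_0 + 4·σ_1 + 1·σ_2 = 6(Δ_1 - Δ_0) = 60
  1·σ_1 + 4·σ_2 + 1·σ_3 = 6(Δ_2 - Δ_1) = -60
Clamped end conditions give two more equations: 2h_0·σ_0 + h_0·σ_1 = 6(Δ_0 - S'(1)) = -60 and h_2·σ_2 + 2h_2·σ_3 = 6(S'(4) - Δ_2) = 0.
Hence σ_0 = -140/3, σ_1 = 100/3, σ_2 = -80/3, σ_3 = 40/3.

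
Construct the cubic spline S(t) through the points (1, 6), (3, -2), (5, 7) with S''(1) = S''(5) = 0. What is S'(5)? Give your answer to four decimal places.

6.6250

With M_i denoting the second derivative at x_i, h_i = 2, 2, and Δ_i = (y_(i+1) − y_i)/h_i = -4, 9/2:
  2·M_0 + 8·M_1 + 2·M_2 = 6(Δ_1 - Δ_0) = 51
Natural end conditions: M_0 = M_2 = 0.
Forward elimination and back-substitution give M_0 = 0, M_1 = 51/8, M_2 = 0.
On [3, 5], S'(t) = b_1 + 2c_1·(t - 3) + 3d_1·(t - 3)² with b_1 = Δ_1 - h_1(2M_1 + M_2)/6 = 1/4, c_1 = M_1/2 = 51/16, d_1 = (M_2 - M_1)/(6h_1) = -17/32. So S'(5) = 53/8.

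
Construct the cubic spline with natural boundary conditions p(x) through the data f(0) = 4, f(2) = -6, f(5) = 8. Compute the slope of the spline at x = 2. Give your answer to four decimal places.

-1.1333

With M_i denoting the second derivative at x_i, h_i = 2, 3, and Δ_i = (y_(i+1) − y_i)/h_i = -5, 14/3:
  2·M_0 + 10·M_1 + 3·M_2 = 6(Δ_1 - Δ_0) = 58
Natural end conditions: M_0 = M_2 = 0.
Solving the tridiagonal system: M_0 = 0, M_1 = 29/5, M_2 = 0.
On [2, 5], p'(x) = b_1 + 2c_1·(x - 2) + 3d_1·(x - 2)² with b_1 = Δ_1 - h_1(2M_1 + M_2)/6 = -17/15, c_1 = M_1/2 = 29/10, d_1 = (M_2 - M_1)/(6h_1) = -29/90. So p'(2) = -17/15.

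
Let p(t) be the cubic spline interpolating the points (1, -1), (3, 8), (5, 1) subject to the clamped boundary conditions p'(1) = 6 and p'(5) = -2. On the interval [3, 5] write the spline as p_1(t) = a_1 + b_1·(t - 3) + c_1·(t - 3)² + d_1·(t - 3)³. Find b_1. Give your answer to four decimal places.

-0.2500

Put m_i = p'' at the i-th knot. Here h = (2, 2) and Δ = (9/2, -7/2), so the interior equations h_(i-1)·m_(i-1) + 2(h_(i-1)+h_i)·m_i + h_i·m_(i+1) = 6(Δ_i − Δ_(i-1)) read
  2·m_0 + 8·m_1 + 2·m_2 = 6(Δ_1 - Δ_0) = -48
Clamped end conditions give two more equations: 2h_0·m_0 + h_0·m_1 = 6(Δ_0 - p'(1)) = -9 and h_1·m_1 + 2h_1·m_2 = 6(p'(5) - Δ_1) = 9.
Solving the tridiagonal system: m_0 = 7/4, m_1 = -8, m_2 = 25/4.
On [3, 5], with p_1(t) = a_1 + b_1·(t - 3) + c_1·(t - 3)² + d_1·(t - 3)³: c_1 = m_1/2 = -4, d_1 = (m_2 - m_1)/(6h_1) = 19/16, b_1 = Δ_1 - h_1(2m_1 + m_2)/6 = -1/4.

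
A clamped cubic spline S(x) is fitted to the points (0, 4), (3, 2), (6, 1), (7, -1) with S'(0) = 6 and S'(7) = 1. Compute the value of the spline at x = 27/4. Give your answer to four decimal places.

-0.9476

Put σ_i = S'' at the i-th knot. Here h = (3, 3, 1) and Δ = (-2/3, -1/3, -2), so the interior equations h_(i-1)·σ_(i-1) + 2(h_(i-1)+h_i)·σ_i + h_i·σ_(i+1) = 6(Δ_i − Δ_(i-1)) read
  3·σ_0 + 12·σ_1 + 3·σ_2 = 6(Δ_1 - Δ_0) = 2
  3·σ_1 + 8·σ_2 + 1·σ_3 = 6(Δ_2 - Δ_1) = -10
Clamped end conditions give two more equations: 2h_0·σ_0 + h_0·σ_1 = 6(Δ_0 - S'(0)) = -40 and h_2·σ_2 + 2h_2·σ_3 = 6(S'(7) - Δ_2) = 18.
Hence σ_0 = -256/31, σ_1 = 296/93, σ_2 = -118/31, σ_3 = 338/31.
On [6, 7], S(x) = 1 - 79/31·(x - 6) - 59/31·(x - 6)² + 76/31·(x - 6)³.
With (x - 6) = 3/4: S(27/4) = -235/248.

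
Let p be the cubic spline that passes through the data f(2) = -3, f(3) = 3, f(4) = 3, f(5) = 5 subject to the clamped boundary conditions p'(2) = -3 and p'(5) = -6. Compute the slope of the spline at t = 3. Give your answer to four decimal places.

Put σ_i = p'' at the i-th knot. Here h = (1, 1, 1) and Δ = (6, 0, 2), so the interior equations h_(i-1)·σ_(i-1) + 2(h_(i-1)+h_i)·σ_i + h_i·σ_(i+1) = 6(Δ_i − Δ_(i-1)) read
  1·σ_0 + 4·σ_1 + 1·σ_2 = 6(Δ_1 - Δ_0) = -36
  1·σ_1 + 4·σ_2 + 1·σ_3 = 6(Δ_2 - Δ_1) = 12
Clamped end conditions give two more equations: 2h_0·σ_0 + h_0·σ_1 = 6(Δ_0 - p'(2)) = 54 and h_2·σ_2 + 2h_2·σ_3 = 6(p'(5) - Δ_2) = -48.
Hence σ_0 = 192/5, σ_1 = -114/5, σ_2 = 84/5, σ_3 = -162/5.
On [3, 4], p'(t) = b_1 + 2c_1·(t - 3) + 3d_1·(t - 3)² with b_1 = Δ_1 - h_1(2σ_1 + σ_2)/6 = 24/5, c_1 = σ_1/2 = -57/5, d_1 = (σ_2 - σ_1)/(6h_1) = 33/5. So p'(3) = 24/5.

4.8000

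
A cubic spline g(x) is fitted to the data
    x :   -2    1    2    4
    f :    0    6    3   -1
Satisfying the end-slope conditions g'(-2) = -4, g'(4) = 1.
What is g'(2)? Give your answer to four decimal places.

-3.9524

Put m_i = g'' at the i-th knot. Here h = (3, 1, 2) and Δ = (2, -3, -2), so the interior equations h_(i-1)·m_(i-1) + 2(h_(i-1)+h_i)·m_i + h_i·m_(i+1) = 6(Δ_i − Δ_(i-1)) read
  3·m_0 + 8·m_1 + 1·m_2 = 6(Δ_1 - Δ_0) = -30
  1·m_1 + 6·m_2 + 2·m_3 = 6(Δ_2 - Δ_1) = 6
Clamped end conditions give two more equations: 2h_0·m_0 + h_0·m_1 = 6(Δ_0 - g'(-2)) = 36 and h_2·m_2 + 2h_2·m_3 = 6(g'(4) - Δ_2) = 18.
Solving: m_0 = 205/21, m_1 = -158/21, m_2 = 19/21, m_3 = 85/21.
On [2, 4], g'(x) = b_2 + 2c_2·(x - 2) + 3d_2·(x - 2)² with b_2 = Δ_2 - h_2(2m_2 + m_3)/6 = -83/21, c_2 = m_2/2 = 19/42, d_2 = (m_3 - m_2)/(6h_2) = 11/42. So g'(2) = -83/21.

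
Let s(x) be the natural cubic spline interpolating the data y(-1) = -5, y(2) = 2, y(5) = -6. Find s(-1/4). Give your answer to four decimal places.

With M_i denoting the second derivative at x_i, h_i = 3, 3, and Δ_i = (y_(i+1) − y_i)/h_i = 7/3, -8/3:
  3·M_0 + 12·M_1 + 3·M_2 = 6(Δ_1 - Δ_0) = -30
Natural end conditions: M_0 = M_2 = 0.
Hence M_0 = 0, M_1 = -5/2, M_2 = 0.
On [-1, 2], s(x) = -5 + 43/12·(x + 1) + 0·(x + 1)² - 5/36·(x + 1)³.
With (x + 1) = 3/4: s(-1/4) = -607/256.

-2.3711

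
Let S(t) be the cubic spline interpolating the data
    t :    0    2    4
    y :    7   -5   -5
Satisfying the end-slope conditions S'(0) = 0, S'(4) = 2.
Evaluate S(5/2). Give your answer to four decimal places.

Let M_i = S''(x_i). Step sizes h_i = 2, 2; slopes of the chords Δ_i = (y_(i+1) - y_i)/h_i = -6, 0.
  2·M_0 + 8·M_1 + 2·M_2 = 6(Δ_1 - Δ_0) = 36
Clamped end conditions give two more equations: 2h_0·M_0 + h_0·M_1 = 6(Δ_0 - S'(0)) = -36 and h_1·M_1 + 2h_1·M_2 = 6(S'(4) - Δ_1) = 12.
Forward elimination and back-substitution give M_0 = -13, M_1 = 8, M_2 = -1.
On [2, 4], S(t) = -5 - 5·(t - 2) + 4·(t - 2)² - 3/4·(t - 2)³.
With (t - 2) = 1/2: S(5/2) = -211/32.

-6.5938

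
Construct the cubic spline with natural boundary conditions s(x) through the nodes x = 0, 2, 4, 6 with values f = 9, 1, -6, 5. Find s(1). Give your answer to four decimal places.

With M_i denoting the second derivative at x_i, h_i = 2, 2, 2, and Δ_i = (y_(i+1) − y_i)/h_i = -4, -7/2, 11/2:
  2·M_0 + 8·M_1 + 2·M_2 = 6(Δ_1 - Δ_0) = 3
  2·M_1 + 8·M_2 + 2·M_3 = 6(Δ_2 - Δ_1) = 54
Natural end conditions: M_0 = M_3 = 0.
Hence M_0 = 0, M_1 = -7/5, M_2 = 71/10, M_3 = 0.
On [0, 2], s(x) = 9 - 53/15·x + 0·x² - 7/60·x³.
With x = 1: s(1) = 107/20.

5.3500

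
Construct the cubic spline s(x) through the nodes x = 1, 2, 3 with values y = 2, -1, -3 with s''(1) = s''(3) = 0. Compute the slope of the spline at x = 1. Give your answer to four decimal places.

Put M_i = s'' at the i-th knot. Here h = (1, 1) and Δ = (-3, -2), so the interior equations h_(i-1)·M_(i-1) + 2(h_(i-1)+h_i)·M_i + h_i·M_(i+1) = 6(Δ_i − Δ_(i-1)) read
  1·M_0 + 4·M_1 + 1·M_2 = 6(Δ_1 - Δ_0) = 6
Natural end conditions: M_0 = M_2 = 0.
Solving the tridiagonal system: M_0 = 0, M_1 = 3/2, M_2 = 0.
On [1, 2], s'(x) = b_0 + 2c_0·(x - 1) + 3d_0·(x - 1)² with b_0 = Δ_0 - h_0(2M_0 + M_1)/6 = -13/4, c_0 = M_0/2 = 0, d_0 = (M_1 - M_0)/(6h_0) = 1/4. So s'(1) = -13/4.

-3.2500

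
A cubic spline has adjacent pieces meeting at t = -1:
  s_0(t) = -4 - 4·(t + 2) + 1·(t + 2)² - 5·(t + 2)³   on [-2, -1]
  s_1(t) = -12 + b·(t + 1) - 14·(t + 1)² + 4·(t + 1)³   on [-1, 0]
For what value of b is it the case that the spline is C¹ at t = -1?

s_0'(t) = -4 + 2·(t + 2) - 15·(t + 2)², so s_0'(-1) = -17. On the right, s_1'(-1) = b, so b = -17.

-17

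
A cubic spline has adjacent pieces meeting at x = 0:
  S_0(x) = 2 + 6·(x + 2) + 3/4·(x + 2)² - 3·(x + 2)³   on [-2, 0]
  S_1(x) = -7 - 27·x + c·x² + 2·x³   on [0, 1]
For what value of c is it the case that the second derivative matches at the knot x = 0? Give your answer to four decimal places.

-17.2500

S_0''(x) = 3/2 - 18·(x + 2), so S_0''(0) = -69/2. On the right, S_1''(0) = 2c, so c = -69/4.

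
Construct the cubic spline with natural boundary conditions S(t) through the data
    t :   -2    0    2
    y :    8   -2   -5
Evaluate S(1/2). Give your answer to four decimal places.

Put m_i = S'' at the i-th knot. Here h = (2, 2) and Δ = (-5, -3/2), so the interior equations h_(i-1)·m_(i-1) + 2(h_(i-1)+h_i)·m_i + h_i·m_(i+1) = 6(Δ_i − Δ_(i-1)) read
  2·m_0 + 8·m_1 + 2·m_2 = 6(Δ_1 - Δ_0) = 21
Natural end conditions: m_0 = m_2 = 0.
Solving the tridiagonal system: m_0 = 0, m_1 = 21/8, m_2 = 0.
On [0, 2], S(t) = -2 - 13/4·t + 21/16·t² - 7/32·t³.
With t = 1/2: S(1/2) = -851/256.

-3.3242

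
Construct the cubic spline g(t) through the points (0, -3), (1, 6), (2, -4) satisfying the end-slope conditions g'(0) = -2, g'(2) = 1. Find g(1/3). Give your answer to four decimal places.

Put m_i = g'' at the i-th knot. Here h = (1, 1) and Δ = (9, -10), so the interior equations h_(i-1)·m_(i-1) + 2(h_(i-1)+h_i)·m_i + h_i·m_(i+1) = 6(Δ_i − Δ_(i-1)) read
  1·m_0 + 4·m_1 + 1·m_2 = 6(Δ_1 - Δ_0) = -114
Clamped end conditions give two more equations: 2h_0·m_0 + h_0·m_1 = 6(Δ_0 - g'(0)) = 66 and h_1·m_1 + 2h_1·m_2 = 6(g'(2) - Δ_1) = 66.
Solving: m_0 = 63, m_1 = -60, m_2 = 63.
On [0, 1], g(t) = -3 - 2·t + 63/2·t² - 41/2·t³.
With t = 1/3: g(1/3) = -25/27.

-0.9259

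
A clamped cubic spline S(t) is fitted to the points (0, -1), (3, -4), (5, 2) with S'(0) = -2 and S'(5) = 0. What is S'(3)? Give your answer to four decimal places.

Write m_i for S''(x_i). With h_i = 3, 2 and divided differences Δ_i = -1, 3, the continuity of S' gives the tridiagonal system
  3·m_0 + 10·m_1 + 2·m_2 = 6(Δ_1 - Δ_0) = 24
Clamped end conditions give two more equations: 2h_0·m_0 + h_0·m_1 = 6(Δ_0 - S'(0)) = 6 and h_1·m_1 + 2h_1·m_2 = 6(S'(5) - Δ_1) = -18.
Solving the tridiagonal system: m_0 = -1, m_1 = 4, m_2 = -13/2.
On [3, 5], S'(t) = b_1 + 2c_1·(t - 3) + 3d_1·(t - 3)² with b_1 = Δ_1 - h_1(2m_1 + m_2)/6 = 5/2, c_1 = m_1/2 = 2, d_1 = (m_2 - m_1)/(6h_1) = -7/8. So S'(3) = 5/2.

2.5000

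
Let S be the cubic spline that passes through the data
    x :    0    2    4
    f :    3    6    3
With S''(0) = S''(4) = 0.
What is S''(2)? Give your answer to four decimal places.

Let σ_i = S''(x_i). Step sizes h_i = 2, 2; slopes of the chords Δ_i = (y_(i+1) - y_i)/h_i = 3/2, -3/2.
  2·σ_0 + 8·σ_1 + 2·σ_2 = 6(Δ_1 - Δ_0) = -18
Natural end conditions: σ_0 = σ_2 = 0.
Solving the tridiagonal system: σ_0 = 0, σ_1 = -9/4, σ_2 = 0.

-2.2500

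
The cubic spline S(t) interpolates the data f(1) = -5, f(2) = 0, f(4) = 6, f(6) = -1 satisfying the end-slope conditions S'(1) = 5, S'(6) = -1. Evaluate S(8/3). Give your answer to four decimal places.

Put m_i = S'' at the i-th knot. Here h = (1, 2, 2) and Δ = (5, 3, -7/2), so the interior equations h_(i-1)·m_(i-1) + 2(h_(i-1)+h_i)·m_i + h_i·m_(i+1) = 6(Δ_i − Δ_(i-1)) read
  1·m_0 + 6·m_1 + 2·m_2 = 6(Δ_1 - Δ_0) = -12
  2·m_1 + 8·m_2 + 2·m_3 = 6(Δ_2 - Δ_1) = -39
Clamped end conditions give two more equations: 2h_0·m_0 + h_0·m_1 = 6(Δ_0 - S'(1)) = 0 and h_2·m_2 + 2h_2·m_3 = 6(S'(6) - Δ_2) = 15.
Forward elimination and back-substitution give m_0 = -3/23, m_1 = 6/23, m_2 = -309/46, m_3 = 327/46.
On [2, 4], S(t) = 0 + 233/46·(t - 2) + 3/23·(t - 2)² - 107/184·(t - 2)³.
With (t - 2) = 2/3: S(8/3) = 2026/621.

3.2625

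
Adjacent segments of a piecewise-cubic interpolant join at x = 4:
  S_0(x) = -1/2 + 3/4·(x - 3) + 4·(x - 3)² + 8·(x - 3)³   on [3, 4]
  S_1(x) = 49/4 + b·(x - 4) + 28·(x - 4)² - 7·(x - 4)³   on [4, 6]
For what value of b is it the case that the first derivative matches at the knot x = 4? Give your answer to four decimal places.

32.7500

S_0'(x) = 3/4 + 8·(x - 3) + 24·(x - 3)², so S_0'(4) = 131/4. On the right, S_1'(4) = b, so b = 131/4.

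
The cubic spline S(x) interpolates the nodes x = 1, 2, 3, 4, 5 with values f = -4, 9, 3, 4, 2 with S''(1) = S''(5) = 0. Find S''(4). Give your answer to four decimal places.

-9.8571

Write σ_i for S''(x_i). With h_i = 1, 1, 1, 1 and divided differences Δ_i = 13, -6, 1, -2, the continuity of S' gives the tridiagonal system
  1·σ_0 + 4·σ_1 + 1·σ_2 = 6(Δ_1 - Δ_0) = -114
  1·σ_1 + 4·σ_2 + 1·σ_3 = 6(Δ_2 - Δ_1) = 42
  1·σ_2 + 4·σ_3 + 1·σ_4 = 6(Δ_3 - Δ_2) = -18
Natural end conditions: σ_0 = σ_4 = 0.
Solving the tridiagonal system: σ_0 = 0, σ_1 = -237/7, σ_2 = 150/7, σ_3 = -69/7, σ_4 = 0.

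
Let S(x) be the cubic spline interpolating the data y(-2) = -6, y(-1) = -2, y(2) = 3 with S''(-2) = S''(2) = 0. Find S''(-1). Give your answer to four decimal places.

Write M_i for S''(x_i). With h_i = 1, 3 and divided differences Δ_i = 4, 5/3, the continuity of S' gives the tridiagonal system
  1·M_0 + 8·M_1 + 3·M_2 = 6(Δ_1 - Δ_0) = -14
Natural end conditions: M_0 = M_2 = 0.
Solving the tridiagonal system: M_0 = 0, M_1 = -7/4, M_2 = 0.

-1.7500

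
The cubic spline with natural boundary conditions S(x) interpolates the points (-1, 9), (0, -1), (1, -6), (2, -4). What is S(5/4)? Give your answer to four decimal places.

With M_i denoting the second derivative at x_i, h_i = 1, 1, 1, and Δ_i = (y_(i+1) − y_i)/h_i = -10, -5, 2:
  1·M_0 + 4·M_1 + 1·M_2 = 6(Δ_1 - Δ_0) = 30
  1·M_1 + 4·M_2 + 1·M_3 = 6(Δ_2 - Δ_1) = 42
Natural end conditions: M_0 = M_3 = 0.
Forward elimination and back-substitution give M_0 = 0, M_1 = 26/5, M_2 = 46/5, M_3 = 0.
On [1, 2], S(x) = -6 - 16/15·(x - 1) + 23/5·(x - 1)² - 23/15·(x - 1)³.
With (x - 1) = 1/4: S(5/4) = -1921/320.

-6.0031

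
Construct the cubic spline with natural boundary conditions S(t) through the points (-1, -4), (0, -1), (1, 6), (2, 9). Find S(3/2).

8

Let m_i = S''(x_i). Step sizes h_i = 1, 1, 1; slopes of the chords Δ_i = (y_(i+1) - y_i)/h_i = 3, 7, 3.
  1·m_0 + 4·m_1 + 1·m_2 = 6(Δ_1 - Δ_0) = 24
  1·m_1 + 4·m_2 + 1·m_3 = 6(Δ_2 - Δ_1) = -24
Natural end conditions: m_0 = m_3 = 0.
Solving: m_0 = 0, m_1 = 8, m_2 = -8, m_3 = 0.
On [1, 2], S(t) = 6 + 17/3·(t - 1) - 4·(t - 1)² + 4/3·(t - 1)³.
With (t - 1) = 1/2: S(3/2) = 8.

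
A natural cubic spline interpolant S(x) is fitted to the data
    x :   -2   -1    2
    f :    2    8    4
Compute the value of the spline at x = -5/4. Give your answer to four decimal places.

Let m_i = S''(x_i). Step sizes h_i = 1, 3; slopes of the chords Δ_i = (y_(i+1) - y_i)/h_i = 6, -4/3.
  1·m_0 + 8·m_1 + 3·m_2 = 6(Δ_1 - Δ_0) = -44
Natural end conditions: m_0 = m_2 = 0.
Solving: m_0 = 0, m_1 = -11/2, m_2 = 0.
On [-2, -1], S(x) = 2 + 83/12·(x + 2) + 0·(x + 2)² - 11/12·(x + 2)³.
With (x + 2) = 3/4: S(-5/4) = 1741/256.

6.8008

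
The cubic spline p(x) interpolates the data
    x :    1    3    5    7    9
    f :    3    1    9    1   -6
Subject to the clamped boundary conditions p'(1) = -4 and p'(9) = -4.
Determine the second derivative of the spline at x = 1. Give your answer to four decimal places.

Put m_i = p'' at the i-th knot. Here h = (2, 2, 2, 2) and Δ = (-1, 4, -4, -7/2), so the interior equations h_(i-1)·m_(i-1) + 2(h_(i-1)+h_i)·m_i + h_i·m_(i+1) = 6(Δ_i − Δ_(i-1)) read
  2·m_0 + 8·m_1 + 2·m_2 = 6(Δ_1 - Δ_0) = 30
  2·m_1 + 8·m_2 + 2·m_3 = 6(Δ_2 - Δ_1) = -48
  2·m_2 + 8·m_3 + 2·m_4 = 6(Δ_3 - Δ_2) = 3
Clamped end conditions give two more equations: 2h_0·m_0 + h_0·m_1 = 6(Δ_0 - p'(1)) = 18 and h_3·m_3 + 2h_3·m_4 = 6(p'(9) - Δ_3) = -3.
Solving the tridiagonal system: m_0 = 207/112, m_1 = 297/56, m_2 = -129/16, m_3 = 165/56, m_4 = -249/112.

1.8482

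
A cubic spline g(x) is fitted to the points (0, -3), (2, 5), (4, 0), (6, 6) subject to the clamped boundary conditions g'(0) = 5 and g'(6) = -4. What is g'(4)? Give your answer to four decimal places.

With m_i denoting the second derivative at x_i, h_i = 2, 2, 2, and Δ_i = (y_(i+1) − y_i)/h_i = 4, -5/2, 3:
  2·m_0 + 8·m_1 + 2·m_2 = 6(Δ_1 - Δ_0) = -39
  2·m_1 + 8·m_2 + 2·m_3 = 6(Δ_2 - Δ_1) = 33
Clamped end conditions give two more equations: 2h_0·m_0 + h_0·m_1 = 6(Δ_0 - g'(0)) = -6 and h_2·m_2 + 2h_2·m_3 = 6(g'(6) - Δ_2) = -42.
Forward elimination and back-substitution give m_0 = 5/2, m_1 = -8, m_2 = 10, m_3 = -31/2.
On [4, 6], g'(x) = b_2 + 2c_2·(x - 4) + 3d_2·(x - 4)² with b_2 = Δ_2 - h_2(2m_2 + m_3)/6 = 3/2, c_2 = m_2/2 = 5, d_2 = (m_3 - m_2)/(6h_2) = -17/8. So g'(4) = 3/2.

1.5000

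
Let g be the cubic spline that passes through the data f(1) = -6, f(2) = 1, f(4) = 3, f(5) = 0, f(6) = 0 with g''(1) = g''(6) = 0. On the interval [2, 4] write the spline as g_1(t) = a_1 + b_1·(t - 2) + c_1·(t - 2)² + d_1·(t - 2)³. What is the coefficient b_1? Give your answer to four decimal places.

With σ_i denoting the second derivative at x_i, h_i = 1, 2, 1, 1, and Δ_i = (y_(i+1) − y_i)/h_i = 7, 1, -3, 0:
  1·σ_0 + 6·σ_1 + 2·σ_2 = 6(Δ_1 - Δ_0) = -36
  2·σ_1 + 6·σ_2 + 1·σ_3 = 6(Δ_2 - Δ_1) = -24
  1·σ_2 + 4·σ_3 + 1·σ_4 = 6(Δ_3 - Δ_2) = 18
Natural end conditions: σ_0 = σ_4 = 0.
Hence σ_0 = 0, σ_1 = -300/61, σ_2 = -198/61, σ_3 = 324/61, σ_4 = 0.
On [2, 4], with g_1(t) = a_1 + b_1·(t - 2) + c_1·(t - 2)² + d_1·(t - 2)³: c_1 = σ_1/2 = -150/61, d_1 = (σ_2 - σ_1)/(6h_1) = 17/122, b_1 = Δ_1 - h_1(2σ_1 + σ_2)/6 = 327/61.

5.3607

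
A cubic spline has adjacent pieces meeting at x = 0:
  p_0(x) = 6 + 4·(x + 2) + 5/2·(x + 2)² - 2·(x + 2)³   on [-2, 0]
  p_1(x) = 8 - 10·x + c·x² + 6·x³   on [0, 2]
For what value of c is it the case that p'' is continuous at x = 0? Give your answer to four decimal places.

-9.5000

p_0''(x) = 5 - 12·(x + 2), so p_0''(0) = -19. On the right, p_1''(0) = 2c, so c = -19/2.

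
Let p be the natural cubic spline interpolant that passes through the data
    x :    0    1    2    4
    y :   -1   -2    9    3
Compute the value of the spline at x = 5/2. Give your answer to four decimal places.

11.3804

With M_i denoting the second derivative at x_i, h_i = 1, 1, 2, and Δ_i = (y_(i+1) − y_i)/h_i = -1, 11, -3:
  1·M_0 + 4·M_1 + 1·M_2 = 6(Δ_1 - Δ_0) = 72
  1·M_1 + 6·M_2 + 2·M_3 = 6(Δ_2 - Δ_1) = -84
Natural end conditions: M_0 = M_3 = 0.
Forward elimination and back-substitution give M_0 = 0, M_1 = 516/23, M_2 = -408/23, M_3 = 0.
On [2, 4], p(x) = 9 + 203/23·(x - 2) - 204/23·(x - 2)² + 34/23·(x - 2)³.
With (x - 2) = 1/2: p(5/2) = 1047/92.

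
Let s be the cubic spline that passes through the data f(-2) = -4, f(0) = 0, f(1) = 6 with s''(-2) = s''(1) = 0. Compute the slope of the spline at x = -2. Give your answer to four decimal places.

0.6667

Put m_i = s'' at the i-th knot. Here h = (2, 1) and Δ = (2, 6), so the interior equations h_(i-1)·m_(i-1) + 2(h_(i-1)+h_i)·m_i + h_i·m_(i+1) = 6(Δ_i − Δ_(i-1)) read
  2·m_0 + 6·m_1 + 1·m_2 = 6(Δ_1 - Δ_0) = 24
Natural end conditions: m_0 = m_2 = 0.
Solving the tridiagonal system: m_0 = 0, m_1 = 4, m_2 = 0.
On [-2, 0], s'(x) = b_0 + 2c_0·(x + 2) + 3d_0·(x + 2)² with b_0 = Δ_0 - h_0(2m_0 + m_1)/6 = 2/3, c_0 = m_0/2 = 0, d_0 = (m_1 - m_0)/(6h_0) = 1/3. So s'(-2) = 2/3.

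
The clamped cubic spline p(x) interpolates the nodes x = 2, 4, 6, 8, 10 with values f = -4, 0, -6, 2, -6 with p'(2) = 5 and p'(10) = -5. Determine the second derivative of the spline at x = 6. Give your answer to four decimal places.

Write σ_i for p''(x_i). With h_i = 2, 2, 2, 2 and divided differences Δ_i = 2, -3, 4, -4, the continuity of p' gives the tridiagonal system
  2·σ_0 + 8·σ_1 + 2·σ_2 = 6(Δ_1 - Δ_0) = -30
  2·σ_1 + 8·σ_2 + 2·σ_3 = 6(Δ_2 - Δ_1) = 42
  2·σ_2 + 8·σ_3 + 2·σ_4 = 6(Δ_3 - Δ_2) = -48
Clamped end conditions give two more equations: 2h_0·σ_0 + h_0·σ_1 = 6(Δ_0 - p'(2)) = -18 and h_3·σ_3 + 2h_3·σ_4 = 6(p'(10) - Δ_3) = -6.
Solving the tridiagonal system: σ_0 = -97/56, σ_1 = -155/28, σ_2 = 71/8, σ_3 = -251/28, σ_4 = 167/56.

8.8750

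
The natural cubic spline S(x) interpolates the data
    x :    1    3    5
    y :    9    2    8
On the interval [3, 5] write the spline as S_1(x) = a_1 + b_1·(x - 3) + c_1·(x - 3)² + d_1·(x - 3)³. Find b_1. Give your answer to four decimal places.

-0.2500

Write m_i for S''(x_i). With h_i = 2, 2 and divided differences Δ_i = -7/2, 3, the continuity of S' gives the tridiagonal system
  2·m_0 + 8·m_1 + 2·m_2 = 6(Δ_1 - Δ_0) = 39
Natural end conditions: m_0 = m_2 = 0.
Solving the tridiagonal system: m_0 = 0, m_1 = 39/8, m_2 = 0.
On [3, 5], with S_1(x) = a_1 + b_1·(x - 3) + c_1·(x - 3)² + d_1·(x - 3)³: c_1 = m_1/2 = 39/16, d_1 = (m_2 - m_1)/(6h_1) = -13/32, b_1 = Δ_1 - h_1(2m_1 + m_2)/6 = -1/4.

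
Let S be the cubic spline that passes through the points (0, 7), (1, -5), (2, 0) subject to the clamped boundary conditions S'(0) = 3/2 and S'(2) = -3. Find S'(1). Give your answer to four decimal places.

-4.8750

With M_i denoting the second derivative at x_i, h_i = 1, 1, and Δ_i = (y_(i+1) − y_i)/h_i = -12, 5:
  1·M_0 + 4·M_1 + 1·M_2 = 6(Δ_1 - Δ_0) = 102
Clamped end conditions give two more equations: 2h_0·M_0 + h_0·M_1 = 6(Δ_0 - S'(0)) = -81 and h_1·M_1 + 2h_1·M_2 = 6(S'(2) - Δ_1) = -48.
Solving the tridiagonal system: M_0 = -273/4, M_1 = 111/2, M_2 = -207/4.
On [1, 2], S'(x) = b_1 + 2c_1·(x - 1) + 3d_1·(x - 1)² with b_1 = Δ_1 - h_1(2M_1 + M_2)/6 = -39/8, c_1 = M_1/2 = 111/4, d_1 = (M_2 - M_1)/(6h_1) = -143/8. So S'(1) = -39/8.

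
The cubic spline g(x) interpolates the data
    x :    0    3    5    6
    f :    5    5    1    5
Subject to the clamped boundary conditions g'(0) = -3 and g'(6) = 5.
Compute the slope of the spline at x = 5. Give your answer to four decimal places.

Put σ_i = g'' at the i-th knot. Here h = (3, 2, 1) and Δ = (0, -2, 4), so the interior equations h_(i-1)·σ_(i-1) + 2(h_(i-1)+h_i)·σ_i + h_i·σ_(i+1) = 6(Δ_i − Δ_(i-1)) read
  3·σ_0 + 10·σ_1 + 2·σ_2 = 6(Δ_1 - Δ_0) = -12
  2·σ_1 + 6·σ_2 + 1·σ_3 = 6(Δ_2 - Δ_1) = 36
Clamped end conditions give two more equations: 2h_0·σ_0 + h_0·σ_1 = 6(Δ_0 - g'(0)) = 18 and h_2·σ_2 + 2h_2·σ_3 = 6(g'(6) - Δ_2) = 6.
Solving: σ_0 = 292/57, σ_1 = -242/57, σ_2 = 430/57, σ_3 = -44/57.
On [5, 6], g'(x) = b_2 + 2c_2·(x - 5) + 3d_2·(x - 5)² with b_2 = Δ_2 - h_2(2σ_2 + σ_3)/6 = 92/57, c_2 = σ_2/2 = 215/57, d_2 = (σ_3 - σ_2)/(6h_2) = -79/57. So g'(5) = 92/57.

1.6140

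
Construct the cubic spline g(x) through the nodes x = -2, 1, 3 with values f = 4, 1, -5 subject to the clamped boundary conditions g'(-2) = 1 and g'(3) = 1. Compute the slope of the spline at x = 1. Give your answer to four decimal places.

Let M_i = g''(x_i). Step sizes h_i = 3, 2; slopes of the chords Δ_i = (y_(i+1) - y_i)/h_i = -1, -3.
  3·M_0 + 10·M_1 + 2·M_2 = 6(Δ_1 - Δ_0) = -12
Clamped end conditions give two more equations: 2h_0·M_0 + h_0·M_1 = 6(Δ_0 - g'(-2)) = -12 and h_1·M_1 + 2h_1·M_2 = 6(g'(3) - Δ_1) = 24.
Hence M_0 = -4/5, M_1 = -12/5, M_2 = 36/5.
On [1, 3], g'(x) = b_1 + 2c_1·(x - 1) + 3d_1·(x - 1)² with b_1 = Δ_1 - h_1(2M_1 + M_2)/6 = -19/5, c_1 = M_1/2 = -6/5, d_1 = (M_2 - M_1)/(6h_1) = 4/5. So g'(1) = -19/5.

-3.8000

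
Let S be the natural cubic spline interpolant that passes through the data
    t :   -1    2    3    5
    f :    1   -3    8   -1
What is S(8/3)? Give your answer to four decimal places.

Put σ_i = S'' at the i-th knot. Here h = (3, 1, 2) and Δ = (-4/3, 11, -9/2), so the interior equations h_(i-1)·σ_(i-1) + 2(h_(i-1)+h_i)·σ_i + h_i·σ_(i+1) = 6(Δ_i − Δ_(i-1)) read
  3·σ_0 + 8·σ_1 + 1·σ_2 = 6(Δ_1 - Δ_0) = 74
  1·σ_1 + 6·σ_2 + 2·σ_3 = 6(Δ_2 - Δ_1) = -93
Natural end conditions: σ_0 = σ_3 = 0.
Solving: σ_0 = 0, σ_1 = 537/47, σ_2 = -818/47, σ_3 = 0.
On [2, 3], S(t) = -3 + 1423/141·(t - 2) + 537/94·(t - 2)² - 1355/282·(t - 2)³.
With (t - 2) = 2/3: S(8/3) = 18439/3807.

4.8434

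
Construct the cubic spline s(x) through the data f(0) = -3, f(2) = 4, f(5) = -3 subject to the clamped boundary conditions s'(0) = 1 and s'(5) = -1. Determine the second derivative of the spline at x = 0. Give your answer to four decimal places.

Put m_i = s'' at the i-th knot. Here h = (2, 3) and Δ = (7/2, -7/3), so the interior equations h_(i-1)·m_(i-1) + 2(h_(i-1)+h_i)·m_i + h_i·m_(i+1) = 6(Δ_i − Δ_(i-1)) read
  2·m_0 + 10·m_1 + 3·m_2 = 6(Δ_1 - Δ_0) = -35
Clamped end conditions give two more equations: 2h_0·m_0 + h_0·m_1 = 6(Δ_0 - s'(0)) = 15 and h_1·m_1 + 2h_1·m_2 = 6(s'(5) - Δ_1) = 8.
Forward elimination and back-substitution give m_0 = 137/20, m_1 = -31/5, m_2 = 133/30.

6.8500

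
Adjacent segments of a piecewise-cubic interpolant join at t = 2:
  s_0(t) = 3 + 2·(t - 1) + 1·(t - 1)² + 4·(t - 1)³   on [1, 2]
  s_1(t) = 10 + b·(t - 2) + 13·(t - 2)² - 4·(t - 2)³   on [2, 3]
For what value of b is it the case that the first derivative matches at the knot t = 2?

s_0'(t) = 2 + 2·(t - 1) + 12·(t - 1)², so s_0'(2) = 16. On the right, s_1'(2) = b, so b = 16.

16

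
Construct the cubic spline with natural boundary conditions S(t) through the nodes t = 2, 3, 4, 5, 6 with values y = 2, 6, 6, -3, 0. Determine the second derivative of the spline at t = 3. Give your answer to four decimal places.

Let m_i = S''(x_i). Step sizes h_i = 1, 1, 1, 1; slopes of the chords Δ_i = (y_(i+1) - y_i)/h_i = 4, 0, -9, 3.
  1·m_0 + 4·m_1 + 1·m_2 = 6(Δ_1 - Δ_0) = -24
  1·m_1 + 4·m_2 + 1·m_3 = 6(Δ_2 - Δ_1) = -54
  1·m_2 + 4·m_3 + 1·m_4 = 6(Δ_3 - Δ_2) = 72
Natural end conditions: m_0 = m_4 = 0.
Hence m_0 = 0, m_1 = -9/7, m_2 = -132/7, m_3 = 159/7, m_4 = 0.

-1.2857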